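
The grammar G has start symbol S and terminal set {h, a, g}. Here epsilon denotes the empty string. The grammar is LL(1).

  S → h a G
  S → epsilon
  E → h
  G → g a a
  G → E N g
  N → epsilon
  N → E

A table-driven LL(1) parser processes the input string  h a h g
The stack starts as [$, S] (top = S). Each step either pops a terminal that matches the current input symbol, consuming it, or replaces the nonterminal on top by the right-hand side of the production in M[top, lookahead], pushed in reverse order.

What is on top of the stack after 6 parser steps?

step 1: stack=$ S  input=h a h g $  — expand S → h a G
step 2: stack=$ G a h  input=h a h g $  — match h
step 3: stack=$ G a  input=a h g $  — match a
step 4: stack=$ G  input=h g $  — expand G → E N g
step 5: stack=$ g N E  input=h g $  — expand E → h
step 6: stack=$ g N h  input=h g $  — match h
Stack after step 6: $ g N (top = N).

N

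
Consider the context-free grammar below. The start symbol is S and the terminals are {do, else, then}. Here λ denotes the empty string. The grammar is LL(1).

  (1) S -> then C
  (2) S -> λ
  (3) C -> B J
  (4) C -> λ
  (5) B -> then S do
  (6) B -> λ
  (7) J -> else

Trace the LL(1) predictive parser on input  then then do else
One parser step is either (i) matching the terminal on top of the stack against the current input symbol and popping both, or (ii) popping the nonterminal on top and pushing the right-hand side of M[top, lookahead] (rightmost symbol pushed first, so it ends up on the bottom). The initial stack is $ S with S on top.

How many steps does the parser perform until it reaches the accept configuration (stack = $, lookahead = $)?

     Stack          Input                Action
  1  $ S            then then do else $  expand S -> then C
  2  $ C then       then then do else $  match then
  3  $ C            then do else $       expand C -> B J
  4  $ J B          then do else $       expand B -> then S do
  5  $ J do S then  then do else $       match then
  6  $ J do S       do else $            expand S -> λ
  7  $ J do         do else $            match do
  8  $ J            else $               expand J -> else
  9  $ else         else $               match else
Accept reached after 9 steps.

9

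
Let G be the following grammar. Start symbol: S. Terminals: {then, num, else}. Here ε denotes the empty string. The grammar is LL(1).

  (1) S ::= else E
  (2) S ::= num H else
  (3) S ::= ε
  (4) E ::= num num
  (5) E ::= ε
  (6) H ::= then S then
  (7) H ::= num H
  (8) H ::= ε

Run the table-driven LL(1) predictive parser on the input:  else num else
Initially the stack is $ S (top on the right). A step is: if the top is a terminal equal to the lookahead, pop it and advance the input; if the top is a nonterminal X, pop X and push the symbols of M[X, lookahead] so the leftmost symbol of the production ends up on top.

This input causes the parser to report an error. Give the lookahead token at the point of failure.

else

     Stack      Input            Action
  1  $ S        else num else $  expand S ::= else E
  2  $ E else   else num else $  match else
  3  $ E        num else $       expand E ::= num num
  4  $ num num  num else $       match num
  5  $ num      else $           error: top is terminal num but lookahead is else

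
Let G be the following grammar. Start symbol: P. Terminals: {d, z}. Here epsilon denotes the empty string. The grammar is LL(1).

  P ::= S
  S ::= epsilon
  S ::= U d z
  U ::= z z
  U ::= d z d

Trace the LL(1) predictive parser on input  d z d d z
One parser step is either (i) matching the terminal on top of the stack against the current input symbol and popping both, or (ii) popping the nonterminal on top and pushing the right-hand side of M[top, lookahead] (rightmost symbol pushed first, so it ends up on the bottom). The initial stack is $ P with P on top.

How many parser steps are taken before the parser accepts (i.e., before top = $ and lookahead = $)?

     Stack        Input        Action
  1  $ P          d z d d z $  expand P ::= S
  2  $ S          d z d d z $  expand S ::= U d z
  3  $ z d U      d z d d z $  expand U ::= d z d
  4  $ z d d z d  d z d d z $  match d
  5  $ z d d z    z d d z $    match z
  6  $ z d d      d d z $      match d
  7  $ z d        d z $        match d
  8  $ z          z $          match z
Accept reached after 8 steps.

8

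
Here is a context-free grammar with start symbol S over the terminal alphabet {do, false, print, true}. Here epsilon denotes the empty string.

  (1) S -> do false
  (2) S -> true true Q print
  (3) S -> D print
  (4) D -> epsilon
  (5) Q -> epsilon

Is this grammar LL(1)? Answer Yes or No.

FIRST(S) = {do, print, true}
FIRST(D) = {epsilon}
FIRST(Q) = {epsilon}
FOLLOW(S) = {$}
FOLLOW(D) = {print}
FOLLOW(Q) = {print}
Each cell of M receives at most one production.

Yes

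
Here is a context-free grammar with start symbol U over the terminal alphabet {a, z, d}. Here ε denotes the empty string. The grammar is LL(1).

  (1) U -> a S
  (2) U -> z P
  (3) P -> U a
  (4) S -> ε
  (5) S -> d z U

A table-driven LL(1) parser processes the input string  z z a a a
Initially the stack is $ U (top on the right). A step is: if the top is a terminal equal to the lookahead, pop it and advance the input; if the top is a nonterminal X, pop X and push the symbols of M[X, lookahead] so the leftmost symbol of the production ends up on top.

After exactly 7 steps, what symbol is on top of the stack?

a

step 1: stack=$ U  input=z z a a a $  — expand U -> z P
step 2: stack=$ P z  input=z z a a a $  — match z
step 3: stack=$ P  input=z a a a $  — expand P -> U a
step 4: stack=$ a U  input=z a a a $  — expand U -> z P
step 5: stack=$ a P z  input=z a a a $  — match z
step 6: stack=$ a P  input=a a a $  — expand P -> U a
step 7: stack=$ a a U  input=a a a $  — expand U -> a S
Stack after step 7: $ a a S a (top = a).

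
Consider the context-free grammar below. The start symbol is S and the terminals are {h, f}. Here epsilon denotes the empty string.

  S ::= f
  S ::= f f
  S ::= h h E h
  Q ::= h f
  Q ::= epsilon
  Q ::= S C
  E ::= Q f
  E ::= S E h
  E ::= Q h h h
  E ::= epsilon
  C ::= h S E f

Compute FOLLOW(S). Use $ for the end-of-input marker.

FIRST(S): from S::=f we get {f}; from S::=f f we get {f}; from S::=h h E h we get {h}. So FIRST(S) = {f, h}.
FIRST(C): from C::=h S E f we get {h}. So FIRST(C) = {h}.
FIRST(Q): from Q::=h f we get {h}; from Q::=epsilon we get {epsilon}; from Q::=S C we get {f, h}. So FIRST(Q) = {epsilon, f, h}.
FIRST(E): from E::=Q f we get {f, h}; from E::=S E h we get {f, h}; from E::=Q h h h we get {f, h}; from E::=epsilon we get {epsilon}. So FIRST(E) = {epsilon, f, h}.
FOLLOW(S) includes $ since S is the start symbol.
FOLLOW(S): in Q::=S C, S is followed by C with FIRST {h}; in E::=S E h, S is followed by E h with FIRST {f, h}; in C::=h S E f, S is followed by E f with FIRST {f, h}. Thus FOLLOW(S) = {$, f, h}.
FOLLOW(Q): in E::=Q f, Q is followed by f with FIRST {f}; in E::=Q h h h, Q is followed by h h h with FIRST {h}. Thus FOLLOW(Q) = {f, h}.
FOLLOW(E): in S::=h h E h, E is followed by h with FIRST {h}; in E::=S E h, E is followed by h with FIRST {h}; in C::=h S E f, E is followed by f with FIRST {f}. Thus FOLLOW(E) = {f, h}.
FOLLOW(C): in Q::=S C, the suffix after C is empty, so FOLLOW(C) ⊇ FOLLOW(Q) = {f, h}. Thus FOLLOW(C) = {f, h}.

{$, f, h}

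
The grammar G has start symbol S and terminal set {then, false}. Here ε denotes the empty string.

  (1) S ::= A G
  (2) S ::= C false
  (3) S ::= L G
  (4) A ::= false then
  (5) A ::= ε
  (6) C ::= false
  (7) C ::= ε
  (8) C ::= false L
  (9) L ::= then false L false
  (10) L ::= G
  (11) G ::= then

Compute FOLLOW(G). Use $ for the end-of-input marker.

{$, false, then}

FIRST(A): from A::=false then we get {false}; from A::=ε we get {ε}. So FIRST(A) = {ε, false}.
FIRST(C): from C::=false we get {false}; from C::=ε we get {ε}; from C::=false L we get {false}. So FIRST(C) = {ε, false}.
FIRST(G): from G::=then we get {then}. So FIRST(G) = {then}.
FIRST(L): from L::=then false L false we get {then}; from L::=G we get {then}. So FIRST(L) = {then}.
FIRST(S): from S::=A G we get {false, then}; from S::=C false we get {false}; from S::=L G we get {then}. So FIRST(S) = {false, then}.
FOLLOW(S) includes $ since S is the start symbol.
FOLLOW(S): S appears on no right-hand side. Thus FOLLOW(S) = {$}.
FOLLOW(A): in S::=A G, A is followed by G with FIRST {then}. Thus FOLLOW(A) = {then}.
FOLLOW(C): in S::=C false, C is followed by false with FIRST {false}. Thus FOLLOW(C) = {false}.
FOLLOW(L): in S::=L G, L is followed by G with FIRST {then}; in C::=false L, the suffix after L is empty, so FOLLOW(L) ⊇ FOLLOW(C) = {false}; in L::=then false L false, L is followed by false with FIRST {false}. Thus FOLLOW(L) = {false, then}.
FOLLOW(G): in S::=A G, the suffix after G is empty, so FOLLOW(G) ⊇ FOLLOW(S) = {$}; in S::=L G, the suffix after G is empty, so FOLLOW(G) ⊇ FOLLOW(S) = {$}; in L::=G, the suffix after G is empty, so FOLLOW(G) ⊇ FOLLOW(L) = {false, then}. Thus FOLLOW(G) = {$, false, then}.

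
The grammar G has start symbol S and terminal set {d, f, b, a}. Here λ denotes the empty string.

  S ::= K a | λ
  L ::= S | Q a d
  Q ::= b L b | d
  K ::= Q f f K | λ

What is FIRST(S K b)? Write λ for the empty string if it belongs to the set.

FIRST(Q) = {b, d}
FIRST(K) = {λ, b, d}  (via Q f f K)
FIRST(S) = {λ, a, b, d}  (via K a)
FIRST(L) = {λ, a, b, d}  (via S, Q a d)
FIRST(S K b): take FIRST of each symbol in turn, carrying on past any symbol whose FIRST contains λ; result {a, b, d}.

{a, b, d}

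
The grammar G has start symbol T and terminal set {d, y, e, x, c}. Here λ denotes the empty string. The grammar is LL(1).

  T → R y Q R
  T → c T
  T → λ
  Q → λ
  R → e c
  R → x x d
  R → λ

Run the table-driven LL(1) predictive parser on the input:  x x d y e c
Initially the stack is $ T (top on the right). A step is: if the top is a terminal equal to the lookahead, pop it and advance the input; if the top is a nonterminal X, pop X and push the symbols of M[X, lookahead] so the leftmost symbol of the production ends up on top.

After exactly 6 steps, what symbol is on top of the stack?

     Stack          Input          Action
  1  $ T            x x d y e c $  expand T → R y Q R
  2  $ R Q y R      x x d y e c $  expand R → x x d
  3  $ R Q y d x x  x x d y e c $  match x
  4  $ R Q y d x    x d y e c $    match x
  5  $ R Q y d      d y e c $      match d
  6  $ R Q y        y e c $        match y
Stack after step 6: $ R Q (top = Q).

Q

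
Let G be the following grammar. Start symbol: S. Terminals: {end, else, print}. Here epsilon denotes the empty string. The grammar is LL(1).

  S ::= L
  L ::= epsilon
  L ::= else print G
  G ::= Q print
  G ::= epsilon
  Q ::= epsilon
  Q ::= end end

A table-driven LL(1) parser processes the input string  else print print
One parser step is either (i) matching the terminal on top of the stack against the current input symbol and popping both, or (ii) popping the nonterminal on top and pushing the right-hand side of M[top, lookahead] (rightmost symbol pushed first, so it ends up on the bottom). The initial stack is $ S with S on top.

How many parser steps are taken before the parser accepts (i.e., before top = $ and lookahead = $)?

7

step 1: stack=$ S  input=else print print $  — expand S ::= L
step 2: stack=$ L  input=else print print $  — expand L ::= else print G
step 3: stack=$ G print else  input=else print print $  — match else
step 4: stack=$ G print  input=print print $  — match print
step 5: stack=$ G  input=print $  — expand G ::= Q print
step 6: stack=$ print Q  input=print $  — expand Q ::= epsilon
step 7: stack=$ print  input=print $  — match print
Accept reached after 7 steps.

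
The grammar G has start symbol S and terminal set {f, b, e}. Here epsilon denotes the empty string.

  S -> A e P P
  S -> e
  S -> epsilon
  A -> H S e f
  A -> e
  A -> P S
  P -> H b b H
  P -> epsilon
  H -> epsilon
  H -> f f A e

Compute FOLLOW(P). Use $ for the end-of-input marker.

FIRST(H): from H->epsilon we get {epsilon}; from H->f f A e we get {f}. So FIRST(H) = {epsilon, f}.
FIRST(P): from P->H b b H we get {b, f}; from P->epsilon we get {epsilon}. So FIRST(P) = {epsilon, b, f}.
FIRST(S): from S->A e P P we get {b, e, f}; from S->e we get {e}; from S->epsilon we get {epsilon}. So FIRST(S) = {epsilon, b, e, f}.
FIRST(A): from A->H S e f we get {b, e, f}; from A->e we get {e}; from A->P S we get {epsilon, b, e, f}. So FIRST(A) = {epsilon, b, e, f}.
FOLLOW(S) includes $ since S is the start symbol.
FOLLOW(A): in S->A e P P, A is followed by e P P with FIRST {e}; in H->f f A e, A is followed by e with FIRST {e}. Thus FOLLOW(A) = {e}.
FOLLOW(S): in A->H S e f, S is followed by e f with FIRST {e}; in A->P S, the suffix after S is empty, so FOLLOW(S) ⊇ FOLLOW(A) = {e}. Thus FOLLOW(S) = {$, e}.
FOLLOW(P): in S->A e P P (occurrence 1), P is followed by P with FIRST {epsilon, b, f}; in S->A e P P (occurrence 1), the suffix after P is nullable, so FOLLOW(P) ⊇ FOLLOW(S) = {$, e}; in S->A e P P (occurrence 2), the suffix after P is empty, so FOLLOW(P) ⊇ FOLLOW(S) = {$, e}; in A->P S, P is followed by S with FIRST {epsilon, b, e, f}; in A->P S, the suffix after P is nullable, so FOLLOW(P) ⊇ FOLLOW(A) = {e}. Thus FOLLOW(P) = {$, b, e, f}.
FOLLOW(H): in A->H S e f, H is followed by S e f with FIRST {b, e, f}; in P->H b b H (occurrence 1), H is followed by b b H with FIRST {b}; in P->H b b H (occurrence 2), the suffix after H is empty, so FOLLOW(H) ⊇ FOLLOW(P) = {$, b, e, f}. Thus FOLLOW(H) = {$, b, e, f}.

{$, b, e, f}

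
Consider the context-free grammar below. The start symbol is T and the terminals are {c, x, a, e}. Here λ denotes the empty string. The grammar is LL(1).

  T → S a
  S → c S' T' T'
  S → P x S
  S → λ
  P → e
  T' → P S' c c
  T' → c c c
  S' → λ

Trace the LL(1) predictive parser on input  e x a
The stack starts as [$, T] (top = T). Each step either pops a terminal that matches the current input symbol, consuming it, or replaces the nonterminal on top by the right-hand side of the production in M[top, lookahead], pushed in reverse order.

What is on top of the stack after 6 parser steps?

a

step 1: stack=$ T  input=e x a $  — expand T → S a
step 2: stack=$ a S  input=e x a $  — expand S → P x S
step 3: stack=$ a S x P  input=e x a $  — expand P → e
step 4: stack=$ a S x e  input=e x a $  — match e
step 5: stack=$ a S x  input=x a $  — match x
step 6: stack=$ a S  input=a $  — expand S → λ
Stack after step 6: $ a (top = a).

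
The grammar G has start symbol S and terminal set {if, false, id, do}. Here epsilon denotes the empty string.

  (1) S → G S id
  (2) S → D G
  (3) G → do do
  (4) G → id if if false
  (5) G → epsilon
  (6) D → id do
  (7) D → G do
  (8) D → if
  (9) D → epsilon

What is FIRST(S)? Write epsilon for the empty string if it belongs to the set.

FIRST(G): from G→do do we get {do}; from G→id if if false we get {id}; from G→epsilon we get {epsilon}. So FIRST(G) = {epsilon, do, id}.
FIRST(D): from D→id do we get {id}; from D→G do we get {do, id}; from D→if we get {if}; from D→epsilon we get {epsilon}. So FIRST(D) = {epsilon, do, id, if}.
FIRST(S): from S→G S id we get {do, id, if}; from S→D G we get {epsilon, do, id, if}. So FIRST(S) = {epsilon, do, id, if}.

{epsilon, do, id, if}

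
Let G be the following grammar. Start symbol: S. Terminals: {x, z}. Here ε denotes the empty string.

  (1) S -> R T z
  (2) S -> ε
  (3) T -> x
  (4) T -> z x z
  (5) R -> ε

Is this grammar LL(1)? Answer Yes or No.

FIRST(S) = {ε, x, z}
FIRST(T) = {x, z}
FIRST(R) = {ε}
FOLLOW(S) = {$}
FOLLOW(T) = {z}
FOLLOW(R) = {x, z}
Each cell of M receives at most one production.

Yes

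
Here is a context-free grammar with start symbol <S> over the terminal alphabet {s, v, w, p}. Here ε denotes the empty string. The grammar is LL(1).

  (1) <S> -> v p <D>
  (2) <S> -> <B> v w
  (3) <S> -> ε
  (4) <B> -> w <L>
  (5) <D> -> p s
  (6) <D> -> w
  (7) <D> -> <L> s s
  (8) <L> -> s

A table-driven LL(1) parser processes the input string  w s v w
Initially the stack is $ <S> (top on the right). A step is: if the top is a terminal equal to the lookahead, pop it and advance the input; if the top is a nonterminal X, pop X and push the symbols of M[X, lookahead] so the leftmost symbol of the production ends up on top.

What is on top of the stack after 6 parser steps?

w

     Stack        Input      Action
  1  $ <S>        w s v w $  expand <S> -> <B> v w
  2  $ w v <B>    w s v w $  expand <B> -> w <L>
  3  $ w v <L> w  w s v w $  match w
  4  $ w v <L>    s v w $    expand <L> -> s
  5  $ w v s      s v w $    match s
  6  $ w v        v w $      match v
Stack after step 6: $ w (top = w).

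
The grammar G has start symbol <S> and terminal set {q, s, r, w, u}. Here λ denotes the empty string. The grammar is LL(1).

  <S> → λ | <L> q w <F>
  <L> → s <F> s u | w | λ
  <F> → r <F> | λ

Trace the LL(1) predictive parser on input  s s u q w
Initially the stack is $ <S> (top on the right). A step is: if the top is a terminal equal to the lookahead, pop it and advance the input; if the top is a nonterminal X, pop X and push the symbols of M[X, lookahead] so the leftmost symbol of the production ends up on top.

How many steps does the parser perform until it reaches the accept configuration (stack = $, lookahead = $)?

9

     Stack                Input        Action
  1  $ <S>                s s u q w $  expand <S> → <L> q w <F>
  2  $ <F> w q <L>        s s u q w $  expand <L> → s <F> s u
  3  $ <F> w q u s <F> s  s s u q w $  match s
  4  $ <F> w q u s <F>    s u q w $    expand <F> → λ
  5  $ <F> w q u s        s u q w $    match s
  6  $ <F> w q u          u q w $      match u
  7  $ <F> w q            q w $        match q
  8  $ <F> w              w $          match w
  9  $ <F>                $            expand <F> → λ
Accept reached after 9 steps.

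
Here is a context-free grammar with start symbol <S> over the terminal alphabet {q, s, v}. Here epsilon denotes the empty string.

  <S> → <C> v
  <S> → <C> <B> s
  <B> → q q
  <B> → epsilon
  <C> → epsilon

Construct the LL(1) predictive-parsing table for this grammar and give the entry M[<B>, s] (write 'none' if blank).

FIRST(<B>): from <B>→q q we get {q}; from <B>→epsilon we get {epsilon}. So FIRST(<B>) = {epsilon, q}.
FIRST(<C>): from <C>→epsilon we get {epsilon}. So FIRST(<C>) = {epsilon}.
FIRST(<S>): from <S>→<C> v we get {v}; from <S>→<C> <B> s we get {q, s}. So FIRST(<S>) = {q, s, v}.
FOLLOW(<S>) includes $ since <S> is the start symbol.
FOLLOW(<B>): in <S>→<C> <B> s, <B> is followed by s with FIRST {s}. Thus FOLLOW(<B>) = {s}.
For <B> → q q: FIRST(q q) = {q}, so it goes in M[<B>, t] for t ∈ {q}.
For <B> → epsilon: FIRST(epsilon) = {epsilon}, so it goes in M[<B>, t] for t ∈ {}; since epsilon ∈ FIRST, also for every t ∈ FOLLOW(<B>) = {s}.

<B> → epsilon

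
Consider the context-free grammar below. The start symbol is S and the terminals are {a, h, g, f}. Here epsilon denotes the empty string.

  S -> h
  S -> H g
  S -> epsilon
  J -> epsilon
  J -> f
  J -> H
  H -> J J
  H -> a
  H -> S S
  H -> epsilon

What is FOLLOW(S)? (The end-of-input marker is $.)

FIRST(S) = {epsilon, a, f, g, h}  (via H g)
FIRST(J) = {epsilon, a, f, g, h}  (via H)
FIRST(H) = {epsilon, a, f, g, h}  (via J J, S S)
FOLLOW(S) includes $ since S is the start symbol.
FOLLOW(S): in H->S S (occurrence 1), S is followed by S with FIRST {epsilon, a, f, g, h}; in H->S S (occurrence 1), the suffix after S is nullable, so FOLLOW(S) ⊇ FOLLOW(H) = {a, f, g, h}; in H->S S (occurrence 2), the suffix after S is empty, so FOLLOW(S) ⊇ FOLLOW(H) = {a, f, g, h}. Thus FOLLOW(S) = {$, a, f, g, h}.
FOLLOW(J): in H->J J (occurrence 1), J is followed by J with FIRST {epsilon, a, f, g, h}; in H->J J (occurrence 1), the suffix after J is nullable, so FOLLOW(J) ⊇ FOLLOW(H) = {a, f, g, h}; in H->J J (occurrence 2), the suffix after J is empty, so FOLLOW(J) ⊇ FOLLOW(H) = {a, f, g, h}. Thus FOLLOW(J) = {a, f, g, h}.
FOLLOW(H): in S->H g, H is followed by g with FIRST {g}; in J->H, the suffix after H is empty, so FOLLOW(H) ⊇ FOLLOW(J) = {a, f, g, h}. Thus FOLLOW(H) = {a, f, g, h}.

{$, a, f, g, h}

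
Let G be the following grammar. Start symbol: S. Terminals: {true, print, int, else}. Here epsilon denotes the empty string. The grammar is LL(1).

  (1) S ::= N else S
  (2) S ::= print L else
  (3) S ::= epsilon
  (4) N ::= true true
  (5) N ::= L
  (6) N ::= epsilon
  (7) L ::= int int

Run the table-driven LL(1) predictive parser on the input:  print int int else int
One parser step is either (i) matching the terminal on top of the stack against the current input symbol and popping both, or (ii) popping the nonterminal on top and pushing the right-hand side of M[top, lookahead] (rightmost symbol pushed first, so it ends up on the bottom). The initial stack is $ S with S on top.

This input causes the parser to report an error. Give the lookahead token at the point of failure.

int

step 1: stack=$ S  input=print int int else int $  — expand S ::= print L else
step 2: stack=$ else L print  input=print int int else int $  — match print
step 3: stack=$ else L  input=int int else int $  — expand L ::= int int
step 4: stack=$ else int int  input=int int else int $  — match int
step 5: stack=$ else int  input=int else int $  — match int
step 6: stack=$ else  input=else int $  — match else
step 7: stack=$  input=int $  — error: stack empty but input remains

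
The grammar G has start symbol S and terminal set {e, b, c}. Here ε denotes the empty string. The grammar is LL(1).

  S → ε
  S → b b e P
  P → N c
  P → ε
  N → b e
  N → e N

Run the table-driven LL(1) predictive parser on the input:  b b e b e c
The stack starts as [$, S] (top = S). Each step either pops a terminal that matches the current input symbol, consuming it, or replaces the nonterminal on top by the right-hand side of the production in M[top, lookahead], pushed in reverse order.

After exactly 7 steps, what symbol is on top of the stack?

     Stack      Input          Action
  1  $ S        b b e b e c $  expand S → b b e P
  2  $ P e b b  b b e b e c $  match b
  3  $ P e b    b e b e c $    match b
  4  $ P e      e b e c $      match e
  5  $ P        b e c $        expand P → N c
  6  $ c N      b e c $        expand N → b e
  7  $ c e b    b e c $        match b
Stack after step 7: $ c e (top = e).

e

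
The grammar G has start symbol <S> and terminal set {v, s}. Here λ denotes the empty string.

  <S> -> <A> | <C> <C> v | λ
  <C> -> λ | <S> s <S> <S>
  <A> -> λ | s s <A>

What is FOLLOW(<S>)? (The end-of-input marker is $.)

FIRST(<A>): from <A>->λ we get {λ}; from <A>->s s <A> we get {s}. So FIRST(<A>) = {λ, s}.
FIRST(<S>): from <S>-><A> we get {λ, s}; from <S>-><C> <C> v we get {s, v}; from <S>->λ we get {λ}. So FIRST(<S>) = {λ, s, v}.
FIRST(<C>): from <C>->λ we get {λ}; from <C>-><S> s <S> <S> we get {s, v}. So FIRST(<C>) = {λ, s, v}.
FOLLOW(<S>) includes $ since <S> is the start symbol.
FOLLOW(<C>): in <S>-><C> <C> v (occurrence 1), <C> is followed by <C> v with FIRST {s, v}; in <S>-><C> <C> v (occurrence 2), <C> is followed by v with FIRST {v}. Thus FOLLOW(<C>) = {s, v}.
FOLLOW(<S>): in <C>-><S> s <S> <S> (occurrence 1), <S> is followed by s <S> <S> with FIRST {s}; in <C>-><S> s <S> <S> (occurrence 2), <S> is followed by <S> with FIRST {λ, s, v}; in <C>-><S> s <S> <S> (occurrence 2), the suffix after <S> is nullable, so FOLLOW(<S>) ⊇ FOLLOW(<C>) = {s, v}; in <C>-><S> s <S> <S> (occurrence 3), the suffix after <S> is empty, so FOLLOW(<S>) ⊇ FOLLOW(<C>) = {s, v}. Thus FOLLOW(<S>) = {$, s, v}.
FOLLOW(<A>): in <S>-><A>, the suffix after <A> is empty, so FOLLOW(<A>) ⊇ FOLLOW(<S>) = {$, s, v}; in <A>->s s <A>, the suffix after <A> is empty (adds nothing new). Thus FOLLOW(<A>) = {$, s, v}.

{$, s, v}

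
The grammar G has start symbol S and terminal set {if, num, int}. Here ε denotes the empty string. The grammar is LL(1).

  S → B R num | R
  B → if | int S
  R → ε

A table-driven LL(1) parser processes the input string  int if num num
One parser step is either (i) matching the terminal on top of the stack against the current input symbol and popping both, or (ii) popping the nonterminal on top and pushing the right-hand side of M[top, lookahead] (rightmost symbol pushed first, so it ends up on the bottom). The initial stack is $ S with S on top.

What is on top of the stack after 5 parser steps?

step 1: stack=$ S  input=int if num num $  — expand S → B R num
step 2: stack=$ num R B  input=int if num num $  — expand B → int S
step 3: stack=$ num R S int  input=int if num num $  — match int
step 4: stack=$ num R S  input=if num num $  — expand S → B R num
step 5: stack=$ num R num R B  input=if num num $  — expand B → if
Stack after step 5: $ num R num R if (top = if).

if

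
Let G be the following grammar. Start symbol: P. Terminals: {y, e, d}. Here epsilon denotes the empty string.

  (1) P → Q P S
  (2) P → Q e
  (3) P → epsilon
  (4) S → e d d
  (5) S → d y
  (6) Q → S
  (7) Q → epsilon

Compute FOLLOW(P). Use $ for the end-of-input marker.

FIRST(S): from S→e d d we get {e}; from S→d y we get {d}. So FIRST(S) = {d, e}.
FIRST(Q): from Q→S we get {d, e}; from Q→epsilon we get {epsilon}. So FIRST(Q) = {epsilon, d, e}.
FIRST(P): from P→Q P S we get {d, e}; from P→Q e we get {d, e}; from P→epsilon we get {epsilon}. So FIRST(P) = {epsilon, d, e}.
FOLLOW(P) includes $ since P is the start symbol.
FOLLOW(P): in P→Q P S, P is followed by S with FIRST {d, e}. Thus FOLLOW(P) = {$, d, e}.
FOLLOW(Q): in P→Q P S, Q is followed by P S with FIRST {d, e}; in P→Q e, Q is followed by e with FIRST {e}. Thus FOLLOW(Q) = {d, e}.
FOLLOW(S): in P→Q P S, the suffix after S is empty, so FOLLOW(S) ⊇ FOLLOW(P) = {$, d, e}; in Q→S, the suffix after S is empty, so FOLLOW(S) ⊇ FOLLOW(Q) = {d, e}. Thus FOLLOW(S) = {$, d, e}.

{$, d, e}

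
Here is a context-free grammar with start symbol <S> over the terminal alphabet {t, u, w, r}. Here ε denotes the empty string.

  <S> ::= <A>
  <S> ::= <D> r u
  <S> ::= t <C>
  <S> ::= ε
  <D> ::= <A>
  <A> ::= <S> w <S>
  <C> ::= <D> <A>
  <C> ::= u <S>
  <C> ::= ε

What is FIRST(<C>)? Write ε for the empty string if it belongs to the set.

FIRST(<S>): from <S>::=<A> we get {t, w}; from <S>::=<D> r u we get {t, w}; from <S>::=t <C> we get {t}; from <S>::=ε we get {ε}. So FIRST(<S>) = {ε, t, w}.
FIRST(<A>): from <A>::=<S> w <S> we get {t, w}. So FIRST(<A>) = {t, w}.
FIRST(<D>): from <D>::=<A> we get {t, w}. So FIRST(<D>) = {t, w}.
FIRST(<C>): from <C>::=<D> <A> we get {t, w}; from <C>::=u <S> we get {u}; from <C>::=ε we get {ε}. So FIRST(<C>) = {ε, t, u, w}.

{ε, t, u, w}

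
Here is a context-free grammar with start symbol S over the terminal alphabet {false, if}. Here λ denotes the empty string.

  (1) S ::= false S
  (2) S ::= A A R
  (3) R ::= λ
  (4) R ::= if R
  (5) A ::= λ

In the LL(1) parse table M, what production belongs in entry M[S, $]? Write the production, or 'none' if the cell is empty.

FIRST(R) = {λ, if}
FIRST(A) = {λ}
FIRST(S) = {λ, false, if}  (via A A R)
FOLLOW(S) includes $ since S is the start symbol.
FOLLOW(S): in S::=false S, the suffix after S is empty (adds nothing new). Thus FOLLOW(S) = {$}.
For S ::= false S: FIRST(false S) = {false}, so it goes in M[S, t] for t ∈ {false}.
For S ::= A A R: FIRST(A A R) = {λ, if}, so it goes in M[S, t] for t ∈ {if}; since λ ∈ FIRST, also for every t ∈ FOLLOW(S) = {$}.

S ::= A A R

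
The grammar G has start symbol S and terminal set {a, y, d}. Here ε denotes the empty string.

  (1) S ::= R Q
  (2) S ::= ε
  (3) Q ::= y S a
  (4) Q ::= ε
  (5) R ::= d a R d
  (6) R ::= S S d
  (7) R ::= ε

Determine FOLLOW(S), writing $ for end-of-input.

FIRST(Q): from Q::=y S a we get {y}; from Q::=ε we get {ε}. So FIRST(Q) = {ε, y}.
FIRST(S): from S::=R Q we get {ε, d, y}; from S::=ε we get {ε}. So FIRST(S) = {ε, d, y}.
FIRST(R): from R::=d a R d we get {d}; from R::=S S d we get {d, y}; from R::=ε we get {ε}. So FIRST(R) = {ε, d, y}.
FOLLOW(S) includes $ since S is the start symbol.
FOLLOW(S): in Q::=y S a, S is followed by a with FIRST {a}; in R::=S S d (occurrence 1), S is followed by S d with FIRST {d, y}; in R::=S S d (occurrence 2), S is followed by d with FIRST {d}. Thus FOLLOW(S) = {$, a, d, y}.
FOLLOW(Q): in S::=R Q, the suffix after Q is empty, so FOLLOW(Q) ⊇ FOLLOW(S) = {$, a, d, y}. Thus FOLLOW(Q) = {$, a, d, y}.
FOLLOW(R): in S::=R Q, R is followed by Q with FIRST {ε, y}; in S::=R Q, the suffix after R is nullable, so FOLLOW(R) ⊇ FOLLOW(S) = {$, a, d, y}; in R::=d a R d, R is followed by d with FIRST {d}. Thus FOLLOW(R) = {$, a, d, y}.

{$, a, d, y}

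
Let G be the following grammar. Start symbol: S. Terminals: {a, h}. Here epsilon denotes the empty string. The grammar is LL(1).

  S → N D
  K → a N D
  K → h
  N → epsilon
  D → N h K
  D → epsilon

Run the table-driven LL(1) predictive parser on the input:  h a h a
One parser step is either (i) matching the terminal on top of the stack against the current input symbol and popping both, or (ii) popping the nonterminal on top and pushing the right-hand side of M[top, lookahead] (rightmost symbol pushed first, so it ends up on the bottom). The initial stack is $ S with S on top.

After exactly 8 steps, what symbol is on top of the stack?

     Stack    Input      Action
  1  $ S      h a h a $  expand S → N D
  2  $ D N    h a h a $  expand N → epsilon
  3  $ D      h a h a $  expand D → N h K
  4  $ K h N  h a h a $  expand N → epsilon
  5  $ K h    h a h a $  match h
  6  $ K      a h a $    expand K → a N D
  7  $ D N a  a h a $    match a
  8  $ D N    h a $      expand N → epsilon
Stack after step 8: $ D (top = D).

D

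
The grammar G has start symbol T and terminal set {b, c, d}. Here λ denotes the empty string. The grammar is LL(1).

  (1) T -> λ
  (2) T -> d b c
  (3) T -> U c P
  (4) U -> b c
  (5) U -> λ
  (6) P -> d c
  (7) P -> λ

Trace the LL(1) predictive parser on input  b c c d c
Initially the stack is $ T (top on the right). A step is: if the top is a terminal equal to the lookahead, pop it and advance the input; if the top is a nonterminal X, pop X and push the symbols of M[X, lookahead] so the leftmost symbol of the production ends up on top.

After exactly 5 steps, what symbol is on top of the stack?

P

step 1: stack=$ T  input=b c c d c $  — expand T -> U c P
step 2: stack=$ P c U  input=b c c d c $  — expand U -> b c
step 3: stack=$ P c c b  input=b c c d c $  — match b
step 4: stack=$ P c c  input=c c d c $  — match c
step 5: stack=$ P c  input=c d c $  — match c
Stack after step 5: $ P (top = P).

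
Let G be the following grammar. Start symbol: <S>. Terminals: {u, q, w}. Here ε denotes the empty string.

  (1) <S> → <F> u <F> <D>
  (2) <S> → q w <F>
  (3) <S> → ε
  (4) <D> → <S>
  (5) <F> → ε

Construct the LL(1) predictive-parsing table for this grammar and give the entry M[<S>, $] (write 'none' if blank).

<S> → ε

FIRST(<F>) = {ε}
FIRST(<S>) = {ε, q, u}  (via <F> u <F> <D>)
FIRST(<D>) = {ε, q, u}  (via <S>)
FOLLOW(<S>) includes $ since <S> is the start symbol.
FOLLOW(<S>): in <D>→<S>, the suffix after <S> is empty, so FOLLOW(<S>) ⊇ FOLLOW(<D>) = {$}. Thus FOLLOW(<S>) = {$}.
FOLLOW(<D>): in <S>→<F> u <F> <D>, the suffix after <D> is empty, so FOLLOW(<D>) ⊇ FOLLOW(<S>) = {$}. Thus FOLLOW(<D>) = {$}.
For <S> → <F> u <F> <D>: FIRST(<F> u <F> <D>) = {u}, so it goes in M[<S>, t] for t ∈ {u}.
For <S> → q w <F>: FIRST(q w <F>) = {q}, so it goes in M[<S>, t] for t ∈ {q}.
For <S> → ε: FIRST(ε) = {ε}, so it goes in M[<S>, t] for t ∈ {}; since ε ∈ FIRST, also for every t ∈ FOLLOW(<S>) = {$}.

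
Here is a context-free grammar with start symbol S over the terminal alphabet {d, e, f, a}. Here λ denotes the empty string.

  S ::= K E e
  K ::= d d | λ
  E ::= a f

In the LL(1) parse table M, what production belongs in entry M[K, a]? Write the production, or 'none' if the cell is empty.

K ::= λ

FIRST(K): from K::=d d we get {d}; from K::=λ we get {λ}. So FIRST(K) = {λ, d}.
FIRST(E): from E::=a f we get {a}. So FIRST(E) = {a}.
FIRST(S): from S::=K E e we get {a, d}. So FIRST(S) = {a, d}.
FOLLOW(S) includes $ since S is the start symbol.
FOLLOW(K): in S::=K E e, K is followed by E e with FIRST {a}. Thus FOLLOW(K) = {a}.
For K ::= d d: FIRST(d d) = {d}, so it goes in M[K, t] for t ∈ {d}.
For K ::= λ: FIRST(λ) = {λ}, so it goes in M[K, t] for t ∈ {}; since λ ∈ FIRST, also for every t ∈ FOLLOW(K) = {a}.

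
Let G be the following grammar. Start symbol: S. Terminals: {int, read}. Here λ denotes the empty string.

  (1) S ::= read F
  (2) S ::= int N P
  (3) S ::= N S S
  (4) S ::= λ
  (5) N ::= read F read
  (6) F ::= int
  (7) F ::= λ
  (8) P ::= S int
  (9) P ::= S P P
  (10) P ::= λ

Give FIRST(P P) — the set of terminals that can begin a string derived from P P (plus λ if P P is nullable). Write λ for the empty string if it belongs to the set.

{λ, int, read}

FIRST(N): from N::=read F read we get {read}. So FIRST(N) = {read}.
FIRST(F): from F::=int we get {int}; from F::=λ we get {λ}. So FIRST(F) = {λ, int}.
FIRST(S): from S::=read F we get {read}; from S::=int N P we get {int}; from S::=N S S we get {read}; from S::=λ we get {λ}. So FIRST(S) = {λ, int, read}.
FIRST(P): from P::=S int we get {int, read}; from P::=S P P we get {λ, int, read}; from P::=λ we get {λ}. So FIRST(P) = {λ, int, read}.
FIRST(P P): take FIRST of each symbol in turn, carrying on past any symbol whose FIRST contains λ; result {λ, int, read}.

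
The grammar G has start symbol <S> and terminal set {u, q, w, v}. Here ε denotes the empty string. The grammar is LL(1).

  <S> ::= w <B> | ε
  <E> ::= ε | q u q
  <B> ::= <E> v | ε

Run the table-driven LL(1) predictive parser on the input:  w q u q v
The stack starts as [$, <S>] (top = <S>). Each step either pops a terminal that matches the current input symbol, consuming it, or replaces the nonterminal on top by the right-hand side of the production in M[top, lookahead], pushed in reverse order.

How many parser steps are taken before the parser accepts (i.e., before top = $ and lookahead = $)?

step 1: stack=$ <S>  input=w q u q v $  — expand <S> ::= w <B>
step 2: stack=$ <B> w  input=w q u q v $  — match w
step 3: stack=$ <B>  input=q u q v $  — expand <B> ::= <E> v
step 4: stack=$ v <E>  input=q u q v $  — expand <E> ::= q u q
step 5: stack=$ v q u q  input=q u q v $  — match q
step 6: stack=$ v q u  input=u q v $  — match u
step 7: stack=$ v q  input=q v $  — match q
step 8: stack=$ v  input=v $  — match v
Accept reached after 8 steps.

8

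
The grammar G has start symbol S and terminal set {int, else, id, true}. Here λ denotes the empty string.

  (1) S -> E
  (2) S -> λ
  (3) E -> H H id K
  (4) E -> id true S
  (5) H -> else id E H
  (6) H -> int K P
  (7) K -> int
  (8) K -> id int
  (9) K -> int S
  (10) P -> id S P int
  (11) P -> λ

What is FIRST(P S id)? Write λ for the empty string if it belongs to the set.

FIRST(H) = {else, int}
FIRST(K) = {id, int}
FIRST(P) = {λ, id}
FIRST(E) = {else, id, int}  (via H H id K)
FIRST(S) = {λ, else, id, int}  (via E)
FIRST(P S id): take FIRST of each symbol in turn, carrying on past any symbol whose FIRST contains λ; result {else, id, int}.

{else, id, int}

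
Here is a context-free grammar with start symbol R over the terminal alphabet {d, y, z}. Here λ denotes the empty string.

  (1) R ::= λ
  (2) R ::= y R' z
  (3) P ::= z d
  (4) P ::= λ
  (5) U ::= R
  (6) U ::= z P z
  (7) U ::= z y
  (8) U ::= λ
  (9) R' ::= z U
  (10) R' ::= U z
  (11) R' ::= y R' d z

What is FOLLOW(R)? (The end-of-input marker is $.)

FIRST(R) = {λ, y}
FIRST(P) = {λ, z}
FIRST(U) = {λ, y, z}  (via R)
FIRST(R') = {y, z}  (via U z)
FOLLOW(R) includes $ since R is the start symbol.
FOLLOW(P): in U::=z P z, P is followed by z with FIRST {z}. Thus FOLLOW(P) = {z}.
FOLLOW(R'): in R::=y R' z, R' is followed by z with FIRST {z}; in R'::=y R' d z, R' is followed by d z with FIRST {d}. Thus FOLLOW(R') = {d, z}.
FOLLOW(U): in R'::=z U, the suffix after U is empty, so FOLLOW(U) ⊇ FOLLOW(R') = {d, z}; in R'::=U z, U is followed by z with FIRST {z}. Thus FOLLOW(U) = {d, z}.
FOLLOW(R): in U::=R, the suffix after R is empty, so FOLLOW(R) ⊇ FOLLOW(U) = {d, z}. Thus FOLLOW(R) = {$, d, z}.

{$, d, z}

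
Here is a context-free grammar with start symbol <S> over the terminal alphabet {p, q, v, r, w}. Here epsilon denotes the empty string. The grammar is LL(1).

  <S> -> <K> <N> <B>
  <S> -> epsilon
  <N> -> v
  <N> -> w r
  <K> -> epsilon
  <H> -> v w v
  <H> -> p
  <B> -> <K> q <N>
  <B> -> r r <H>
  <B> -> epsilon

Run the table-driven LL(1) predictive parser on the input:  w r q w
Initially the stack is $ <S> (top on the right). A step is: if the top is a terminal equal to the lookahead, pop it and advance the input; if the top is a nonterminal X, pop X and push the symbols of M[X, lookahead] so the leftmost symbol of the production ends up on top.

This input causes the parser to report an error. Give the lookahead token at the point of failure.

$

      Stack          Input      Action
   1  $ <S>          w r q w $  expand <S> -> <K> <N> <B>
   2  $ <B> <N> <K>  w r q w $  expand <K> -> epsilon
   3  $ <B> <N>      w r q w $  expand <N> -> w r
   4  $ <B> r w      w r q w $  match w
   5  $ <B> r        r q w $    match r
   6  $ <B>          q w $      expand <B> -> <K> q <N>
   7  $ <N> q <K>    q w $      expand <K> -> epsilon
   8  $ <N> q        q w $      match q
   9  $ <N>          w $        expand <N> -> w r
  10  $ r w          w $        match w
  11  $ r            $          error: top is terminal r but lookahead is $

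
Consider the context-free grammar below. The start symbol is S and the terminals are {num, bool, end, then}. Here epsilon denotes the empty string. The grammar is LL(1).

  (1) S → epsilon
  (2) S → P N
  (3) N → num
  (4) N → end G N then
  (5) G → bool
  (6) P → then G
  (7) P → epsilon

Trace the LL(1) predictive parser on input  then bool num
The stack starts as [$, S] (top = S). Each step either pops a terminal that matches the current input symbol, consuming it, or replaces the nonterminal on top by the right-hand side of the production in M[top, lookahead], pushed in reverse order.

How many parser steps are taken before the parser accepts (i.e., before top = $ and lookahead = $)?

7

     Stack       Input            Action
  1  $ S         then bool num $  expand S → P N
  2  $ N P       then bool num $  expand P → then G
  3  $ N G then  then bool num $  match then
  4  $ N G       bool num $       expand G → bool
  5  $ N bool    bool num $       match bool
  6  $ N         num $            expand N → num
  7  $ num       num $            match num
Accept reached after 7 steps.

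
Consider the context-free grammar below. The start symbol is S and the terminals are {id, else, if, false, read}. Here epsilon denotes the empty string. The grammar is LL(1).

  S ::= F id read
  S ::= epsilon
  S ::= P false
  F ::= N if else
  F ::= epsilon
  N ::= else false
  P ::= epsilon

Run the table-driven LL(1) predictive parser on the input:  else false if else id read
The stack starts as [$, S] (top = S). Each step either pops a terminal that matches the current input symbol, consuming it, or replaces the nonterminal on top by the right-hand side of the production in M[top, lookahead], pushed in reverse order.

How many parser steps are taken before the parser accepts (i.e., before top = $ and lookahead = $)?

9

     Stack                         Input                         Action
  1  $ S                           else false if else id read $  expand S ::= F id read
  2  $ read id F                   else false if else id read $  expand F ::= N if else
  3  $ read id else if N           else false if else id read $  expand N ::= else false
  4  $ read id else if false else  else false if else id read $  match else
  5  $ read id else if false       false if else id read $       match false
  6  $ read id else if             if else id read $             match if
  7  $ read id else                else id read $                match else
  8  $ read id                     id read $                     match id
  9  $ read                        read $                        match read
Accept reached after 9 steps.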